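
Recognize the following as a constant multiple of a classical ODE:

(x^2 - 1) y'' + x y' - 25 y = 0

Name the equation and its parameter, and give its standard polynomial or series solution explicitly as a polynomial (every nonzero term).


All three coefficients share the factor -1; dividing through by -1 gives  (1 - x^2) y'' - x y' + 25 y = 0.
This matches the Chebyshev equation (1 - x^2) y'' - x y' + n^2 y = 0 (note the -x y' term, not -2x y') with n^2 = 25, so n = 5; the polynomial solution is T_5(x).
With y = sum_k a_k x^k, matching x^k gives (k+2)(k+1) a_{k+2} = (k^2 - n^2) a_k = (k - 5)(k + 5) a_k. The right side vanishes at k = 5, so the series with the parity of 5 terminates at degree 5.
Standard normalization: leading coefficient of T_n is 2^(n-1), so a_5 = 2^4 = 16. Work downward with a_k = (k+1)(k+2) a_{k+2} / ((k - 5)(k + 5)):
  a_3 = (4)(5)(16) / ((3 - 5)(3 + 5)) = 320/(-16) = -20
  a_1 = (2)(3)(-20) / ((1 - 5)(1 + 5)) = -120/(-24) = 5
Hence T_5(x) = 16 x^5 - 20 x^3 + 5 x.

T_5(x); series = 16 x^5 - 20 x^3 + 5 x


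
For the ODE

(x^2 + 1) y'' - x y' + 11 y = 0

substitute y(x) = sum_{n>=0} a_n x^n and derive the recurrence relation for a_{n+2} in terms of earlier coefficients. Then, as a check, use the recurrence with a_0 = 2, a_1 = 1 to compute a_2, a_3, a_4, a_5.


Substitute y = sum_n a_n x^n.
(1 + 1 x^2) y'' contributes (n+2)(n+1) a_{n+2} + n(n-1) a_n at x^n.
-x y'(x) contributes -n a_n at x^n.
11 y(x) contributes 11 a_n at x^n.
Matching x^n: (n+2)(n+1) a_{n+2} + (n(n-1) - n + 11) a_n = 0.
Thus a_{n+2} = (-n(n-1) + n - 11) / ((n+1)(n+2)) * a_n.

Check with a_0 = 2, a_1 = 1 (apply the recurrence for n = 0, 1, 2, 3): a_0 = 2, a_1 = 1, a_2 = -11, a_3 = -5/3, a_4 = 121/12, a_5 = 7/6.

a_(n+2) = (-n(n-1) + n - 11) / ((n+1)(n+2)) * a_n; check: a_0 = 2, a_1 = 1, a_2 = -11, a_3 = -5/3, a_4 = 121/12, a_5 = 7/6


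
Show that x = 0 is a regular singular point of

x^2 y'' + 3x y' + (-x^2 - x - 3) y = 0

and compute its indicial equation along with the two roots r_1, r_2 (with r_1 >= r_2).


Divide by x^2 to reach normal form y'' + P_1(x) y' + P_2(x) y = 0 with P_1(x) = 3/x and P_2(x) = -1 - 1/x - 3/x^2.
x = 0 is a singular point because the y'-coefficient 3/x has a pole at x = 0 and the y-coefficient -1 - 1/x - 3/x^2 has a pole at x = 0.
It is a regular singular point because x P_1(x) = p(x) = 3 and x^2 P_2(x) = q(x) = -x^2 - x - 3 are polynomials, hence analytic at x = 0.
p(0) = 3,  q(0) = -3.
Indicial equation: r(r-1) + p(0) r + q(0) = 0, i.e. r^2 + (p(0) - 1) r + q(0) = 0, i.e. r^2 + 2 r - 3 = 0.
Discriminant: (2)^2 - 4(-3) = 16, so r = (-2 ± 4)/2.
Solving: r_1 = 1, r_2 = -3.

indicial: r^2 + 2 r - 3 = 0; roots r_1 = 1, r_2 = -3


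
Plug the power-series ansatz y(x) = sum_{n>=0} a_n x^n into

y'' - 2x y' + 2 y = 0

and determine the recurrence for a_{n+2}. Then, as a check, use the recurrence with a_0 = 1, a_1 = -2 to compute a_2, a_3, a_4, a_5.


Substitute y = sum_n a_n x^n.
y''(x) has coefficient (n+2)(n+1) a_{n+2} at x^n;
-2 x y'(x) has coefficient -2 n a_n at x^n (shift);
2 y(x) has coefficient 2 a_n at x^n.
Matching x^n: (n+2)(n+1) a_{n+2} + (-2n + 2) a_n = 0.
Thus a_{n+2} = (2n - 2) / ((n+1)(n+2)) * a_n.

Check with a_0 = 1, a_1 = -2 (apply the recurrence for n = 0, 1, 2, 3): a_0 = 1, a_1 = -2, a_2 = -1, a_3 = 0, a_4 = -1/6, a_5 = 0.

a_(n+2) = (2n - 2) / ((n+1)(n+2)) * a_n; check: a_0 = 1, a_1 = -2, a_2 = -1, a_3 = 0, a_4 = -1/6, a_5 = 0


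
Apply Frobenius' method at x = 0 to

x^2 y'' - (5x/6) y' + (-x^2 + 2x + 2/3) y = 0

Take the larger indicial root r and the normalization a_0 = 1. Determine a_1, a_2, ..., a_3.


Write in Frobenius form y'' + (p(x)/x) y' + (q(x)/x^2) y = 0:
  p(x) = -5/6,  q(x) = -x^2 + 2x + 2/3.
Indicial equation: r(r-1) + (-5/6) r + (2/3) = 0 -> roots r_1 = 4/3, r_2 = 1/2.
Take r = r_1 = 4/3. Let y(x) = x^r sum_{n>=0} a_n x^n with a_0 = 1.
Substitute y = x^r sum a_n x^n and match x^{r+n}. The recurrence is
  D(n) a_n + 2 a_{n-1} - 1 a_{n-2} = 0,  where D(n) = (r+n)(r+n-1) + (-5/6)(r+n) + (2/3).
  a_n = [-2 a_{n-1} + 1 a_{n-2}] / D(n).
Since the indicial polynomial factors as (r - r_1)(r - r_2), D(n) = (r_1 + n - r_1)(r_1 + n - r_2) = n(n + 5/6).
Evaluating step by step (a_0 = 1):
  n = 1: D(1) = 1(1 + 5/6) = 11/6; numerator = -2(1) = -2; a_1 = (-2)/(11/6) = -12/11
  n = 2: D(2) = 2(2 + 5/6) = 17/3; numerator = -2(-12/11) + 1(1) = 35/11; a_2 = (35/11)/(17/3) = 105/187
  n = 3: D(3) = 3(3 + 5/6) = 23/2; numerator = -2(105/187) + 1(-12/11) = -414/187; a_3 = (-414/187)/(23/2) = -36/187

r = 4/3; a_0 = 1; a_1 = -12/11; a_2 = 105/187; a_3 = -36/187


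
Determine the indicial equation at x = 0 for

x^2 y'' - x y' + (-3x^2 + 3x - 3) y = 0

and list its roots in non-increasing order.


Divide by x^2 to reach normal form y'' + P_1(x) y' + P_2(x) y = 0 with P_1(x) = -1/x and P_2(x) = -3 + 3/x - 3/x^2.
x = 0 is a singular point because the y'-coefficient -1/x has a pole at x = 0 and the y-coefficient -3 + 3/x - 3/x^2 has a pole at x = 0.
It is a regular singular point because x P_1(x) = p(x) = -1 and x^2 P_2(x) = q(x) = -3x^2 + 3x - 3 are polynomials, hence analytic at x = 0.
p(0) = -1,  q(0) = -3.
Indicial equation: r(r-1) + p(0) r + q(0) = 0, i.e. r^2 + (p(0) - 1) r + q(0) = 0, i.e. r^2 - 2 r - 3 = 0.
Discriminant: (-2)^2 - 4(-3) = 16, so r = (2 ± 4)/2.
Solving: r_1 = 3, r_2 = -1.

indicial: r^2 - 2 r - 3 = 0; roots r_1 = 3, r_2 = -1


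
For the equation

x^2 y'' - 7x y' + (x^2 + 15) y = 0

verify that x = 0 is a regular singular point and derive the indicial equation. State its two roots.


Divide by x^2 to reach normal form y'' + P_1(x) y' + P_2(x) y = 0 with P_1(x) = -7/x and P_2(x) = 1 + 15/x^2.
x = 0 is a singular point because the y'-coefficient -7/x has a pole at x = 0 and the y-coefficient 1 + 15/x^2 has a pole at x = 0.
It is a regular singular point because x P_1(x) = p(x) = -7 and x^2 P_2(x) = q(x) = x^2 + 15 are polynomials, hence analytic at x = 0.
p(0) = -7,  q(0) = 15.
Indicial equation: r(r-1) + p(0) r + q(0) = 0, i.e. r^2 + (p(0) - 1) r + q(0) = 0, i.e. r^2 - 8 r + 15 = 0.
Discriminant: (-8)^2 - 4(15) = 4, so r = (8 ± 2)/2.
Solving: r_1 = 5, r_2 = 3.

indicial: r^2 - 8 r + 15 = 0; roots r_1 = 5, r_2 = 3


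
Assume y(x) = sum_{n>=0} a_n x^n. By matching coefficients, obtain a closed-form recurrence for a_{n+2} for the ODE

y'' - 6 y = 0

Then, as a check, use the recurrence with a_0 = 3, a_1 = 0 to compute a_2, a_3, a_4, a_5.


Substitute y = sum_n a_n x^n into y'' + (const) y = 0.
y''(x) = sum_{n>=0} (n+2)(n+1) a_{n+2} x^n.
The ODE becomes sum_n [(n+2)(n+1) a_{n+2} - 6 a_n] x^n = 0.
Setting each coefficient to zero gives the recurrence:
  (n+2)(n+1) a_{n+2} - 6 a_n = 0,
  a_{n+2} = 6 / ((n+1)(n+2)) a_n.

Check with a_0 = 3, a_1 = 0 (apply the recurrence for n = 0, 1, 2, 3): a_0 = 3, a_1 = 0, a_2 = 9, a_3 = 0, a_4 = 9/2, a_5 = 0.

a_{n+2} = 6/((n+1)(n+2)) * a_n; check: a_0 = 3, a_1 = 0, a_2 = 9, a_3 = 0, a_4 = 9/2, a_5 = 0


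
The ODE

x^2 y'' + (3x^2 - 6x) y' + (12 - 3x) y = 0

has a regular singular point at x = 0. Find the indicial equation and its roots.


Divide by x^2 to reach normal form y'' + P_1(x) y' + P_2(x) y = 0 with P_1(x) = 3 - 6/x and P_2(x) = -3/x + 12/x^2.
x = 0 is a singular point because the y'-coefficient 3 - 6/x has a pole at x = 0 and the y-coefficient -3/x + 12/x^2 has a pole at x = 0.
It is a regular singular point because x P_1(x) = p(x) = 3x - 6 and x^2 P_2(x) = q(x) = 12 - 3x are polynomials, hence analytic at x = 0.
p(0) = -6,  q(0) = 12.
Indicial equation: r(r-1) + p(0) r + q(0) = 0, i.e. r^2 + (p(0) - 1) r + q(0) = 0, i.e. r^2 - 7 r + 12 = 0.
Discriminant: (-7)^2 - 4(12) = 1, so r = (7 ± 1)/2.
Solving: r_1 = 4, r_2 = 3.

indicial: r^2 - 7 r + 12 = 0; roots r_1 = 4, r_2 = 3


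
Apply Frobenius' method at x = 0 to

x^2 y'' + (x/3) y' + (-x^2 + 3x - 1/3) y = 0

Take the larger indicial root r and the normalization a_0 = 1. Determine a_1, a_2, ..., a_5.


Write in Frobenius form y'' + (p(x)/x) y' + (q(x)/x^2) y = 0:
  p(x) = 1/3,  q(x) = -x^2 + 3x - 1/3.
Indicial equation: r(r-1) + (1/3) r + (-1/3) = 0 -> roots r_1 = 1, r_2 = -1/3.
Take r = r_1 = 1. Let y(x) = x^r sum_{n>=0} a_n x^n with a_0 = 1.
Substitute y = x^r sum a_n x^n and match x^{r+n}. The recurrence is
  D(n) a_n + 3 a_{n-1} - 1 a_{n-2} = 0,  where D(n) = (r+n)(r+n-1) + (1/3)(r+n) + (-1/3).
  a_n = [-3 a_{n-1} + 1 a_{n-2}] / D(n).
Since the indicial polynomial factors as (r - r_1)(r - r_2), D(n) = (r_1 + n - r_1)(r_1 + n - r_2) = n(n + 4/3).
Evaluating step by step (a_0 = 1):
  n = 1: D(1) = 1(1 + 4/3) = 7/3; numerator = -3(1) = -3; a_1 = (-3)/(7/3) = -9/7
  n = 2: D(2) = 2(2 + 4/3) = 20/3; numerator = -3(-9/7) + 1(1) = 34/7; a_2 = (34/7)/(20/3) = 51/70
  n = 3: D(3) = 3(3 + 4/3) = 13; numerator = -3(51/70) + 1(-9/7) = -243/70; a_3 = (-243/70)/(13) = -243/910
  n = 4: D(4) = 4(4 + 4/3) = 64/3; numerator = -3(-243/910) + 1(51/70) = 696/455; a_4 = (696/455)/(64/3) = 261/3640
  n = 5: D(5) = 5(5 + 4/3) = 95/3; numerator = -3(261/3640) + 1(-243/910) = -27/56; a_5 = (-27/56)/(95/3) = -81/5320

r = 1; a_0 = 1; a_1 = -9/7; a_2 = 51/70; a_3 = -243/910; a_4 = 261/3640; a_5 = -81/5320


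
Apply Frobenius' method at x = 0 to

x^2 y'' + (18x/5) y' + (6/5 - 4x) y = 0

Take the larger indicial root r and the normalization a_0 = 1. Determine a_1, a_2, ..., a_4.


Write in Frobenius form y'' + (p(x)/x) y' + (q(x)/x^2) y = 0:
  p(x) = 18/5,  q(x) = 6/5 - 4x.
Indicial equation: r(r-1) + (18/5) r + (6/5) = 0 -> roots r_1 = -3/5, r_2 = -2.
Take r = r_1 = -3/5. Let y(x) = x^r sum_{n>=0} a_n x^n with a_0 = 1.
Substitute y = x^r sum a_n x^n and match x^{r+n}. The recurrence is
  D(n) a_n - 4 a_{n-1} = 0,  where D(n) = (r+n)(r+n-1) + (18/5)(r+n) + (6/5).
  a_n = 4 / D(n) * a_{n-1}.
Since the indicial polynomial factors as (r - r_1)(r - r_2), D(n) = (r_1 + n - r_1)(r_1 + n - r_2) = n(n + 7/5).
Evaluating step by step (a_0 = 1):
  n = 1: D(1) = 1(1 + 7/5) = 12/5; numerator = 4(1) = 4; a_1 = (4)/(12/5) = 5/3
  n = 2: D(2) = 2(2 + 7/5) = 34/5; numerator = 4(5/3) = 20/3; a_2 = (20/3)/(34/5) = 50/51
  n = 3: D(3) = 3(3 + 7/5) = 66/5; numerator = 4(50/51) = 200/51; a_3 = (200/51)/(66/5) = 500/1683
  n = 4: D(4) = 4(4 + 7/5) = 108/5; numerator = 4(500/1683) = 2000/1683; a_4 = (2000/1683)/(108/5) = 2500/45441

r = -3/5; a_0 = 1; a_1 = 5/3; a_2 = 50/51; a_3 = 500/1683; a_4 = 2500/45441


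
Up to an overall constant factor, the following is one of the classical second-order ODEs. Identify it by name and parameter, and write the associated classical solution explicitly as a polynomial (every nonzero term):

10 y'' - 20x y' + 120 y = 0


All three coefficients share the factor 10; dividing through by 10 gives  y'' - 2x y' + 12 y = 0.
This matches the Hermite equation y'' - 2x y' + 2n y = 0 with 2n = 12, so n = 6; the polynomial solution is H_6(x).
With y = sum_k a_k x^k, matching x^k gives (k+2)(k+1) a_{k+2} = 2(k - n) a_k = 2(k - 6) a_k. The right side vanishes at k = 6, so the series with the parity of 6 terminates at degree 6.
Standard normalization: leading coefficient of H_n is 2^n, so a_6 = 2^6 = 64. Work downward with a_k = (k+1)(k+2) a_{k+2} / (2(k - n)):
  a_4 = (5)(6)(64) / (2(4 - 6)) = 1920/(-4) = -480
  a_2 = (3)(4)(-480) / (2(2 - 6)) = -5760/(-8) = 720
  a_0 = (1)(2)(720) / (2(0 - 6)) = 1440/(-12) = -120
Hence H_6(x) = 64 x^6 - 480 x^4 + 720 x^2 - 120.

H_6(x); series = 64 x^6 - 480 x^4 + 720 x^2 - 120


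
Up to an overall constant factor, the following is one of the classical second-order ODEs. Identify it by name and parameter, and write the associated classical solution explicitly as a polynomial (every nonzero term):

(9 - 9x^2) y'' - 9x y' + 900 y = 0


All three coefficients share the factor 9; dividing through by 9 gives  (1 - x^2) y'' - x y' + 100 y = 0.
This matches the Chebyshev equation (1 - x^2) y'' - x y' + n^2 y = 0 (note the -x y' term, not -2x y') with n^2 = 100, so n = 10; the polynomial solution is T_10(x).
With y = sum_k a_k x^k, matching x^k gives (k+2)(k+1) a_{k+2} = (k^2 - n^2) a_k = (k - 10)(k + 10) a_k. The right side vanishes at k = 10, so the series with the parity of 10 terminates at degree 10.
Standard normalization: leading coefficient of T_n is 2^(n-1), so a_10 = 2^9 = 512. Work downward with a_k = (k+1)(k+2) a_{k+2} / ((k - 10)(k + 10)):
  a_8 = (9)(10)(512) / ((8 - 10)(8 + 10)) = 46080/(-36) = -1280
  a_6 = (7)(8)(-1280) / ((6 - 10)(6 + 10)) = -71680/(-64) = 1120
  a_4 = (5)(6)(1120) / ((4 - 10)(4 + 10)) = 33600/(-84) = -400
  a_2 = (3)(4)(-400) / ((2 - 10)(2 + 10)) = -4800/(-96) = 50
  a_0 = (1)(2)(50) / ((0 - 10)(0 + 10)) = 100/(-100) = -1
Hence T_10(x) = 512 x^10 - 1280 x^8 + 1120 x^6 - 400 x^4 + 50 x^2 - 1.

T_10(x); series = 512 x^10 - 1280 x^8 + 1120 x^6 - 400 x^4 + 50 x^2 - 1


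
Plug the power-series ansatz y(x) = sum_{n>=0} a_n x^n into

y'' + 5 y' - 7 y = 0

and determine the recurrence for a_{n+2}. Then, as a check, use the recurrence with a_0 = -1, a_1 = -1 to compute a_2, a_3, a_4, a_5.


Substitute y = sum_n a_n x^n.
y''(x) has coefficient (n+2)(n+1) a_{n+2} at x^n;
5 y'(x) has coefficient 5 (n+1) a_{n+1} at x^n;
-7 y(x) has coefficient -7 a_n at x^n.
Matching x^n: (n+2)(n+1) a_{n+2} + 5 (n+1) a_{n+1} - 7 a_n = 0.
Thus a_{n+2} = [-5 (n+1) a_{n+1} + 7 a_n] / ((n+1)(n+2)).

Check with a_0 = -1, a_1 = -1 (apply the recurrence for n = 0, 1, 2, 3): a_0 = -1, a_1 = -1, a_2 = -1, a_3 = 1/2, a_4 = -29/24, a_5 = 83/60.

a_(n+2) = [-5 (n+1) a_(n+1) + 7 a_n] / ((n+1)(n+2)); check: a_0 = -1, a_1 = -1, a_2 = -1, a_3 = 1/2, a_4 = -29/24, a_5 = 83/60


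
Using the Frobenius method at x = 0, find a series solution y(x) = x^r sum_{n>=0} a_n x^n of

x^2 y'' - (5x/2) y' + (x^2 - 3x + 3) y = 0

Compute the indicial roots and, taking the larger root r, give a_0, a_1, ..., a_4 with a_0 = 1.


Write in Frobenius form y'' + (p(x)/x) y' + (q(x)/x^2) y = 0:
  p(x) = -5/2,  q(x) = x^2 - 3x + 3.
Indicial equation: r(r-1) + (-5/2) r + (3) = 0 -> roots r_1 = 2, r_2 = 3/2.
Take r = r_1 = 2. Let y(x) = x^r sum_{n>=0} a_n x^n with a_0 = 1.
Substitute y = x^r sum a_n x^n and match x^{r+n}. The recurrence is
  D(n) a_n - 3 a_{n-1} + 1 a_{n-2} = 0,  where D(n) = (r+n)(r+n-1) + (-5/2)(r+n) + (3).
  a_n = [3 a_{n-1} - 1 a_{n-2}] / D(n).
Since the indicial polynomial factors as (r - r_1)(r - r_2), D(n) = (r_1 + n - r_1)(r_1 + n - r_2) = n(n + 1/2).
Evaluating step by step (a_0 = 1):
  n = 1: D(1) = 1(1 + 1/2) = 3/2; numerator = 3(1) = 3; a_1 = (3)/(3/2) = 2
  n = 2: D(2) = 2(2 + 1/2) = 5; numerator = 3(2) - 1(1) = 5; a_2 = (5)/(5) = 1
  n = 3: D(3) = 3(3 + 1/2) = 21/2; numerator = 3(1) - 1(2) = 1; a_3 = (1)/(21/2) = 2/21
  n = 4: D(4) = 4(4 + 1/2) = 18; numerator = 3(2/21) - 1(1) = -5/7; a_4 = (-5/7)/(18) = -5/126

r = 2; a_0 = 1; a_1 = 2; a_2 = 1; a_3 = 2/21; a_4 = -5/126


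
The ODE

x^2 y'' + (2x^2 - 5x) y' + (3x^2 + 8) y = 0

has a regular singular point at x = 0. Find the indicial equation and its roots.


Divide by x^2 to reach normal form y'' + P_1(x) y' + P_2(x) y = 0 with P_1(x) = 2 - 5/x and P_2(x) = 3 + 8/x^2.
x = 0 is a singular point because the y'-coefficient 2 - 5/x has a pole at x = 0 and the y-coefficient 3 + 8/x^2 has a pole at x = 0.
It is a regular singular point because x P_1(x) = p(x) = 2x - 5 and x^2 P_2(x) = q(x) = 3x^2 + 8 are polynomials, hence analytic at x = 0.
p(0) = -5,  q(0) = 8.
Indicial equation: r(r-1) + p(0) r + q(0) = 0, i.e. r^2 + (p(0) - 1) r + q(0) = 0, i.e. r^2 - 6 r + 8 = 0.
Discriminant: (-6)^2 - 4(8) = 4, so r = (6 ± 2)/2.
Solving: r_1 = 4, r_2 = 2.

indicial: r^2 - 6 r + 8 = 0; roots r_1 = 4, r_2 = 2


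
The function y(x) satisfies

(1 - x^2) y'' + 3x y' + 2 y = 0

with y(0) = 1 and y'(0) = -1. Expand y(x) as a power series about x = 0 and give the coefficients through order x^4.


Ansatz: y(x) = sum_{n>=0} a_n x^n, so y'(x) = sum_{n>=1} n a_n x^(n-1) and y''(x) = sum_{n>=2} n(n-1) a_n x^(n-2).
Substitute into P(x) y'' + Q(x) y' + R(x) y = 0 with P(x) = 1 - x^2, Q(x) = 3x, R(x) = 2, and match powers of x.
Initial conditions: a_0 = 1, a_1 = -1.
Setting the coefficient of each power of x to zero and solving order by order (substituting the coefficients already found):
  x^0: 2 a_2 + 2 a_0 = 0  ->  2 a_2 = -2 a_0 = -2  ->  a_2 = -1
  x^1: 6 a_3 + 5 a_1 = 0  ->  6 a_3 = -5 a_1 = 5  ->  a_3 = 5/6
  x^2: 12 a_4 + 6 a_2 = 0  ->  12 a_4 = -6 a_2 = 6  ->  a_4 = 1/2
Truncated series: y(x) = 1 - x - x^2 + (5/6) x^3 + (1/2) x^4 + O(x^5).

a_0 = 1; a_1 = -1; a_2 = -1; a_3 = 5/6; a_4 = 1/2


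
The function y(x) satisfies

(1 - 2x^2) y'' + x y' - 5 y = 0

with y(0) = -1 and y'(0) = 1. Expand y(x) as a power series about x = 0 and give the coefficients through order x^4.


Ansatz: y(x) = sum_{n>=0} a_n x^n, so y'(x) = sum_{n>=1} n a_n x^(n-1) and y''(x) = sum_{n>=2} n(n-1) a_n x^(n-2).
Substitute into P(x) y'' + Q(x) y' + R(x) y = 0 with P(x) = 1 - 2x^2, Q(x) = x, R(x) = -5, and match powers of x.
Initial conditions: a_0 = -1, a_1 = 1.
Setting the coefficient of each power of x to zero and solving order by order (substituting the coefficients already found):
  x^0: 2 a_2 - 5 a_0 = 0  ->  2 a_2 = 5 a_0 = -5  ->  a_2 = -5/2
  x^1: 6 a_3 - 4 a_1 = 0  ->  6 a_3 = 4 a_1 = 4  ->  a_3 = 2/3
  x^2: 12 a_4 - 7 a_2 = 0  ->  12 a_4 = 7 a_2 = -35/2  ->  a_4 = -35/24
Truncated series: y(x) = -1 + x - (5/2) x^2 + (2/3) x^3 - (35/24) x^4 + O(x^5).

a_0 = -1; a_1 = 1; a_2 = -5/2; a_3 = 2/3; a_4 = -35/24


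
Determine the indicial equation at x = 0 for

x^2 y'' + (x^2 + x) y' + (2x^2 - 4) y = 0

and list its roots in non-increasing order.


Divide by x^2 to reach normal form y'' + P_1(x) y' + P_2(x) y = 0 with P_1(x) = 1 + 1/x and P_2(x) = 2 - 4/x^2.
x = 0 is a singular point because the y'-coefficient 1 + 1/x has a pole at x = 0 and the y-coefficient 2 - 4/x^2 has a pole at x = 0.
It is a regular singular point because x P_1(x) = p(x) = x + 1 and x^2 P_2(x) = q(x) = 2x^2 - 4 are polynomials, hence analytic at x = 0.
p(0) = 1,  q(0) = -4.
Indicial equation: r(r-1) + p(0) r + q(0) = 0, i.e. r^2 + (p(0) - 1) r + q(0) = 0, i.e. r^2 - 4 = 0.
Discriminant: (0)^2 - 4(-4) = 16, so r = (0 ± 4)/2.
Solving: r_1 = 2, r_2 = -2.

indicial: r^2 - 4 = 0; roots r_1 = 2, r_2 = -2


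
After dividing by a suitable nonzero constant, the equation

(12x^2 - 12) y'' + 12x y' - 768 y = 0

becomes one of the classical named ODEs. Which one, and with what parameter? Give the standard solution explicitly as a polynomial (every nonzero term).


All three coefficients share the factor -12; dividing through by -12 gives  (1 - x^2) y'' - x y' + 64 y = 0.
This matches the Chebyshev equation (1 - x^2) y'' - x y' + n^2 y = 0 (note the -x y' term, not -2x y') with n^2 = 64, so n = 8; the polynomial solution is T_8(x).
With y = sum_k a_k x^k, matching x^k gives (k+2)(k+1) a_{k+2} = (k^2 - n^2) a_k = (k - 8)(k + 8) a_k. The right side vanishes at k = 8, so the series with the parity of 8 terminates at degree 8.
Standard normalization: leading coefficient of T_n is 2^(n-1), so a_8 = 2^7 = 128. Work downward with a_k = (k+1)(k+2) a_{k+2} / ((k - 8)(k + 8)):
  a_6 = (7)(8)(128) / ((6 - 8)(6 + 8)) = 7168/(-28) = -256
  a_4 = (5)(6)(-256) / ((4 - 8)(4 + 8)) = -7680/(-48) = 160
  a_2 = (3)(4)(160) / ((2 - 8)(2 + 8)) = 1920/(-60) = -32
  a_0 = (1)(2)(-32) / ((0 - 8)(0 + 8)) = -64/(-64) = 1
Hence T_8(x) = 128 x^8 - 256 x^6 + 160 x^4 - 32 x^2 + 1.

T_8(x); series = 128 x^8 - 256 x^6 + 160 x^4 - 32 x^2 + 1


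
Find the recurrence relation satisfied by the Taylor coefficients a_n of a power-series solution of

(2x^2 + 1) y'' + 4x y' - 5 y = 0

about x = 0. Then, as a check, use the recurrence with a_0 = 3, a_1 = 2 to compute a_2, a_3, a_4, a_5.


Substitute y = sum_n a_n x^n.
(1 + 2 x^2) y'' contributes (n+2)(n+1) a_{n+2} + 2 n(n-1) a_n at x^n.
4 x y'(x) contributes 4 n a_n at x^n.
-5 y(x) contributes -5 a_n at x^n.
Matching x^n: (n+2)(n+1) a_{n+2} + (2 n(n-1) + 4 n - 5) a_n = 0.
Thus a_{n+2} = (-2 n(n-1) - 4 n + 5) / ((n+1)(n+2)) * a_n.

Check with a_0 = 3, a_1 = 2 (apply the recurrence for n = 0, 1, 2, 3): a_0 = 3, a_1 = 2, a_2 = 15/2, a_3 = 1/3, a_4 = -35/8, a_5 = -19/60.

a_(n+2) = (-2 n(n-1) - 4 n + 5) / ((n+1)(n+2)) * a_n; check: a_0 = 3, a_1 = 2, a_2 = 15/2, a_3 = 1/3, a_4 = -35/8, a_5 = -19/60


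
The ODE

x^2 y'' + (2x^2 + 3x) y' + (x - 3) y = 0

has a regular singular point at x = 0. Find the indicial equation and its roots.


Divide by x^2 to reach normal form y'' + P_1(x) y' + P_2(x) y = 0 with P_1(x) = 2 + 3/x and P_2(x) = 1/x - 3/x^2.
x = 0 is a singular point because the y'-coefficient 2 + 3/x has a pole at x = 0 and the y-coefficient 1/x - 3/x^2 has a pole at x = 0.
It is a regular singular point because x P_1(x) = p(x) = 2x + 3 and x^2 P_2(x) = q(x) = x - 3 are polynomials, hence analytic at x = 0.
p(0) = 3,  q(0) = -3.
Indicial equation: r(r-1) + p(0) r + q(0) = 0, i.e. r^2 + (p(0) - 1) r + q(0) = 0, i.e. r^2 + 2 r - 3 = 0.
Discriminant: (2)^2 - 4(-3) = 16, so r = (-2 ± 4)/2.
Solving: r_1 = 1, r_2 = -3.

indicial: r^2 + 2 r - 3 = 0; roots r_1 = 1, r_2 = -3


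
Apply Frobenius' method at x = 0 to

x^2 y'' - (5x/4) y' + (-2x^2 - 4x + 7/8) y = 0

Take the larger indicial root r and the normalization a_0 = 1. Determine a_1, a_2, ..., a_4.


Write in Frobenius form y'' + (p(x)/x) y' + (q(x)/x^2) y = 0:
  p(x) = -5/4,  q(x) = -2x^2 - 4x + 7/8.
Indicial equation: r(r-1) + (-5/4) r + (7/8) = 0 -> roots r_1 = 7/4, r_2 = 1/2.
Take r = r_1 = 7/4. Let y(x) = x^r sum_{n>=0} a_n x^n with a_0 = 1.
Substitute y = x^r sum a_n x^n and match x^{r+n}. The recurrence is
  D(n) a_n - 4 a_{n-1} - 2 a_{n-2} = 0,  where D(n) = (r+n)(r+n-1) + (-5/4)(r+n) + (7/8).
  a_n = [4 a_{n-1} + 2 a_{n-2}] / D(n).
Since the indicial polynomial factors as (r - r_1)(r - r_2), D(n) = (r_1 + n - r_1)(r_1 + n - r_2) = n(n + 5/4).
Evaluating step by step (a_0 = 1):
  n = 1: D(1) = 1(1 + 5/4) = 9/4; numerator = 4(1) = 4; a_1 = (4)/(9/4) = 16/9
  n = 2: D(2) = 2(2 + 5/4) = 13/2; numerator = 4(16/9) + 2(1) = 82/9; a_2 = (82/9)/(13/2) = 164/117
  n = 3: D(3) = 3(3 + 5/4) = 51/4; numerator = 4(164/117) + 2(16/9) = 1072/117; a_3 = (1072/117)/(51/4) = 4288/5967
  n = 4: D(4) = 4(4 + 5/4) = 21; numerator = 4(4288/5967) + 2(164/117) = 33880/5967; a_4 = (33880/5967)/(21) = 4840/17901

r = 7/4; a_0 = 1; a_1 = 16/9; a_2 = 164/117; a_3 = 4288/5967; a_4 = 4840/17901


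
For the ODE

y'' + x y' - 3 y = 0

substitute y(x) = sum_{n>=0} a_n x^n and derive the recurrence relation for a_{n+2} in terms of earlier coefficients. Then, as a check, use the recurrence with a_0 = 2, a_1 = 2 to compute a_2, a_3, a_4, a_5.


Substitute y = sum_n a_n x^n.
y''(x) has coefficient (n+2)(n+1) a_{n+2} at x^n;
x y'(x) has coefficient n a_n at x^n (shift);
-3 y(x) has coefficient -3 a_n at x^n.
Matching x^n: (n+2)(n+1) a_{n+2} + (n - 3) a_n = 0.
Thus a_{n+2} = (-n + 3) / ((n+1)(n+2)) * a_n.

Check with a_0 = 2, a_1 = 2 (apply the recurrence for n = 0, 1, 2, 3): a_0 = 2, a_1 = 2, a_2 = 3, a_3 = 2/3, a_4 = 1/4, a_5 = 0.

a_(n+2) = (-n + 3) / ((n+1)(n+2)) * a_n; check: a_0 = 2, a_1 = 2, a_2 = 3, a_3 = 2/3, a_4 = 1/4, a_5 = 0


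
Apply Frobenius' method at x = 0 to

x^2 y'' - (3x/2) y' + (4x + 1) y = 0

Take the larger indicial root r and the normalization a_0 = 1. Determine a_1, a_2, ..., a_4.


Write in Frobenius form y'' + (p(x)/x) y' + (q(x)/x^2) y = 0:
  p(x) = -3/2,  q(x) = 4x + 1.
Indicial equation: r(r-1) + (-3/2) r + (1) = 0 -> roots r_1 = 2, r_2 = 1/2.
Take r = r_1 = 2. Let y(x) = x^r sum_{n>=0} a_n x^n with a_0 = 1.
Substitute y = x^r sum a_n x^n and match x^{r+n}. The recurrence is
  D(n) a_n + 4 a_{n-1} = 0,  where D(n) = (r+n)(r+n-1) + (-3/2)(r+n) + (1).
  a_n = -4 / D(n) * a_{n-1}.
Since the indicial polynomial factors as (r - r_1)(r - r_2), D(n) = (r_1 + n - r_1)(r_1 + n - r_2) = n(n + 3/2).
Evaluating step by step (a_0 = 1):
  n = 1: D(1) = 1(1 + 3/2) = 5/2; numerator = -4(1) = -4; a_1 = (-4)/(5/2) = -8/5
  n = 2: D(2) = 2(2 + 3/2) = 7; numerator = -4(-8/5) = 32/5; a_2 = (32/5)/(7) = 32/35
  n = 3: D(3) = 3(3 + 3/2) = 27/2; numerator = -4(32/35) = -128/35; a_3 = (-128/35)/(27/2) = -256/945
  n = 4: D(4) = 4(4 + 3/2) = 22; numerator = -4(-256/945) = 1024/945; a_4 = (1024/945)/(22) = 512/10395

r = 2; a_0 = 1; a_1 = -8/5; a_2 = 32/35; a_3 = -256/945; a_4 = 512/10395


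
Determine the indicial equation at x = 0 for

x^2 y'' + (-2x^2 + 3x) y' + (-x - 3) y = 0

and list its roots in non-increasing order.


Divide by x^2 to reach normal form y'' + P_1(x) y' + P_2(x) y = 0 with P_1(x) = -2 + 3/x and P_2(x) = -1/x - 3/x^2.
x = 0 is a singular point because the y'-coefficient -2 + 3/x has a pole at x = 0 and the y-coefficient -1/x - 3/x^2 has a pole at x = 0.
It is a regular singular point because x P_1(x) = p(x) = 3 - 2x and x^2 P_2(x) = q(x) = -x - 3 are polynomials, hence analytic at x = 0.
p(0) = 3,  q(0) = -3.
Indicial equation: r(r-1) + p(0) r + q(0) = 0, i.e. r^2 + (p(0) - 1) r + q(0) = 0, i.e. r^2 + 2 r - 3 = 0.
Discriminant: (2)^2 - 4(-3) = 16, so r = (-2 ± 4)/2.
Solving: r_1 = 1, r_2 = -3.

indicial: r^2 + 2 r - 3 = 0; roots r_1 = 1, r_2 = -3


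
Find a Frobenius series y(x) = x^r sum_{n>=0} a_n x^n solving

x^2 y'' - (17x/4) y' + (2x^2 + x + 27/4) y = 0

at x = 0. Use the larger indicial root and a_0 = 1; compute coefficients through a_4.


Write in Frobenius form y'' + (p(x)/x) y' + (q(x)/x^2) y = 0:
  p(x) = -17/4,  q(x) = 2x^2 + x + 27/4.
Indicial equation: r(r-1) + (-17/4) r + (27/4) = 0 -> roots r_1 = 3, r_2 = 9/4.
Take r = r_1 = 3. Let y(x) = x^r sum_{n>=0} a_n x^n with a_0 = 1.
Substitute y = x^r sum a_n x^n and match x^{r+n}. The recurrence is
  D(n) a_n + 1 a_{n-1} + 2 a_{n-2} = 0,  where D(n) = (r+n)(r+n-1) + (-17/4)(r+n) + (27/4).
  a_n = [-1 a_{n-1} - 2 a_{n-2}] / D(n).
Since the indicial polynomial factors as (r - r_1)(r - r_2), D(n) = (r_1 + n - r_1)(r_1 + n - r_2) = n(n + 3/4).
Evaluating step by step (a_0 = 1):
  n = 1: D(1) = 1(1 + 3/4) = 7/4; numerator = -1(1) = -1; a_1 = (-1)/(7/4) = -4/7
  n = 2: D(2) = 2(2 + 3/4) = 11/2; numerator = -1(-4/7) - 2(1) = -10/7; a_2 = (-10/7)/(11/2) = -20/77
  n = 3: D(3) = 3(3 + 3/4) = 45/4; numerator = -1(-20/77) - 2(-4/7) = 108/77; a_3 = (108/77)/(45/4) = 48/385
  n = 4: D(4) = 4(4 + 3/4) = 19; numerator = -1(48/385) - 2(-20/77) = 152/385; a_4 = (152/385)/(19) = 8/385

r = 3; a_0 = 1; a_1 = -4/7; a_2 = -20/77; a_3 = 48/385; a_4 = 8/385


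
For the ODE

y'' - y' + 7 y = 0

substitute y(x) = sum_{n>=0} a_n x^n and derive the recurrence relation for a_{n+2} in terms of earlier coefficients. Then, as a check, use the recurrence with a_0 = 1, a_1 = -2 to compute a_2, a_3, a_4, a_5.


Substitute y = sum_n a_n x^n.
y''(x) has coefficient (n+2)(n+1) a_{n+2} at x^n;
-y'(x) has coefficient -(n+1) a_{n+1} at x^n;
7 y(x) has coefficient 7 a_n at x^n.
Matching x^n: (n+2)(n+1) a_{n+2} - (n+1) a_{n+1} + 7 a_n = 0.
Thus a_{n+2} = [(n+1) a_{n+1} - 7 a_n] / ((n+1)(n+2)).

Check with a_0 = 1, a_1 = -2 (apply the recurrence for n = 0, 1, 2, 3): a_0 = 1, a_1 = -2, a_2 = -9/2, a_3 = 5/6, a_4 = 17/6, a_5 = 11/40.

a_(n+2) = [(n+1) a_(n+1) - 7 a_n] / ((n+1)(n+2)); check: a_0 = 1, a_1 = -2, a_2 = -9/2, a_3 = 5/6, a_4 = 17/6, a_5 = 11/40


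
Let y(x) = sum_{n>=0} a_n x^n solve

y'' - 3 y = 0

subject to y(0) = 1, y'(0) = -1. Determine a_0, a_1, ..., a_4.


Ansatz: y(x) = sum_{n>=0} a_n x^n, so y'(x) = sum_{n>=1} n a_n x^(n-1) and y''(x) = sum_{n>=2} n(n-1) a_n x^(n-2).
Substitute into P(x) y'' + Q(x) y' + R(x) y = 0 with P(x) = 1, Q(x) = 0, R(x) = -3, and match powers of x.
Initial conditions: a_0 = 1, a_1 = -1.
Setting the coefficient of each power of x to zero and solving order by order (substituting the coefficients already found):
  x^0: 2 a_2 - 3 a_0 = 0  ->  2 a_2 = 3 a_0 = 3  ->  a_2 = 3/2
  x^1: 6 a_3 - 3 a_1 = 0  ->  6 a_3 = 3 a_1 = -3  ->  a_3 = -1/2
  x^2: 12 a_4 - 3 a_2 = 0  ->  12 a_4 = 3 a_2 = 9/2  ->  a_4 = 3/8
Truncated series: y(x) = 1 - x + (3/2) x^2 - (1/2) x^3 + (3/8) x^4 + O(x^5).

a_0 = 1; a_1 = -1; a_2 = 3/2; a_3 = -1/2; a_4 = 3/8


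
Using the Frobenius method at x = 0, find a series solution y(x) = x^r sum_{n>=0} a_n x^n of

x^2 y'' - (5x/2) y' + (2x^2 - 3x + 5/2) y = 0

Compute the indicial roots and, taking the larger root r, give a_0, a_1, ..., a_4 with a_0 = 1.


Write in Frobenius form y'' + (p(x)/x) y' + (q(x)/x^2) y = 0:
  p(x) = -5/2,  q(x) = 2x^2 - 3x + 5/2.
Indicial equation: r(r-1) + (-5/2) r + (5/2) = 0 -> roots r_1 = 5/2, r_2 = 1.
Take r = r_1 = 5/2. Let y(x) = x^r sum_{n>=0} a_n x^n with a_0 = 1.
Substitute y = x^r sum a_n x^n and match x^{r+n}. The recurrence is
  D(n) a_n - 3 a_{n-1} + 2 a_{n-2} = 0,  where D(n) = (r+n)(r+n-1) + (-5/2)(r+n) + (5/2).
  a_n = [3 a_{n-1} - 2 a_{n-2}] / D(n).
Since the indicial polynomial factors as (r - r_1)(r - r_2), D(n) = (r_1 + n - r_1)(r_1 + n - r_2) = n(n + 3/2).
Evaluating step by step (a_0 = 1):
  n = 1: D(1) = 1(1 + 3/2) = 5/2; numerator = 3(1) = 3; a_1 = (3)/(5/2) = 6/5
  n = 2: D(2) = 2(2 + 3/2) = 7; numerator = 3(6/5) - 2(1) = 8/5; a_2 = (8/5)/(7) = 8/35
  n = 3: D(3) = 3(3 + 3/2) = 27/2; numerator = 3(8/35) - 2(6/5) = -12/7; a_3 = (-12/7)/(27/2) = -8/63
  n = 4: D(4) = 4(4 + 3/2) = 22; numerator = 3(-8/63) - 2(8/35) = -88/105; a_4 = (-88/105)/(22) = -4/105

r = 5/2; a_0 = 1; a_1 = 6/5; a_2 = 8/35; a_3 = -8/63; a_4 = -4/105


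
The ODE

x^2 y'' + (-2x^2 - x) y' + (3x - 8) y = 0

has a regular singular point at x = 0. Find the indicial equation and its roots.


Divide by x^2 to reach normal form y'' + P_1(x) y' + P_2(x) y = 0 with P_1(x) = -2 - 1/x and P_2(x) = 3/x - 8/x^2.
x = 0 is a singular point because the y'-coefficient -2 - 1/x has a pole at x = 0 and the y-coefficient 3/x - 8/x^2 has a pole at x = 0.
It is a regular singular point because x P_1(x) = p(x) = -2x - 1 and x^2 P_2(x) = q(x) = 3x - 8 are polynomials, hence analytic at x = 0.
p(0) = -1,  q(0) = -8.
Indicial equation: r(r-1) + p(0) r + q(0) = 0, i.e. r^2 + (p(0) - 1) r + q(0) = 0, i.e. r^2 - 2 r - 8 = 0.
Discriminant: (-2)^2 - 4(-8) = 36, so r = (2 ± 6)/2.
Solving: r_1 = 4, r_2 = -2.

indicial: r^2 - 2 r - 8 = 0; roots r_1 = 4, r_2 = -2


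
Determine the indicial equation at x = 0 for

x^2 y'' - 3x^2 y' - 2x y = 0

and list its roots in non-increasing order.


Divide by x^2 to reach normal form y'' + P_1(x) y' + P_2(x) y = 0 with P_1(x) = -3 and P_2(x) = -2/x.
x = 0 is a singular point because the y-coefficient -2/x has a pole at x = 0.
It is a regular singular point because x P_1(x) = p(x) = -3x and x^2 P_2(x) = q(x) = -2x are polynomials, hence analytic at x = 0.
p(0) = 0,  q(0) = 0.
Indicial equation: r(r-1) + p(0) r + q(0) = 0, i.e. r^2 + (p(0) - 1) r + q(0) = 0, i.e. r^2 - 1 r = 0.
Discriminant: (-1)^2 - 4(0) = 1, so r = (1 ± 1)/2.
Solving: r_1 = 1, r_2 = 0.

indicial: r^2 - 1 r = 0; roots r_1 = 1, r_2 = 0


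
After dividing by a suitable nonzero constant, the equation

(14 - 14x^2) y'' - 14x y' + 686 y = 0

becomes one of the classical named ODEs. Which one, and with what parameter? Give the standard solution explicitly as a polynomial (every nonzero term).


All three coefficients share the factor 14; dividing through by 14 gives  (1 - x^2) y'' - x y' + 49 y = 0.
This matches the Chebyshev equation (1 - x^2) y'' - x y' + n^2 y = 0 (note the -x y' term, not -2x y') with n^2 = 49, so n = 7; the polynomial solution is T_7(x).
With y = sum_k a_k x^k, matching x^k gives (k+2)(k+1) a_{k+2} = (k^2 - n^2) a_k = (k - 7)(k + 7) a_k. The right side vanishes at k = 7, so the series with the parity of 7 terminates at degree 7.
Standard normalization: leading coefficient of T_n is 2^(n-1), so a_7 = 2^6 = 64. Work downward with a_k = (k+1)(k+2) a_{k+2} / ((k - 7)(k + 7)):
  a_5 = (6)(7)(64) / ((5 - 7)(5 + 7)) = 2688/(-24) = -112
  a_3 = (4)(5)(-112) / ((3 - 7)(3 + 7)) = -2240/(-40) = 56
  a_1 = (2)(3)(56) / ((1 - 7)(1 + 7)) = 336/(-48) = -7
Hence T_7(x) = 64 x^7 - 112 x^5 + 56 x^3 - 7 x.

T_7(x); series = 64 x^7 - 112 x^5 + 56 x^3 - 7 x


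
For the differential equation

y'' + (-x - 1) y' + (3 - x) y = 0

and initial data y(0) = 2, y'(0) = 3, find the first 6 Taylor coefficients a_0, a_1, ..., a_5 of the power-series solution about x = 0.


Ansatz: y(x) = sum_{n>=0} a_n x^n, so y'(x) = sum_{n>=1} n a_n x^(n-1) and y''(x) = sum_{n>=2} n(n-1) a_n x^(n-2).
Substitute into P(x) y'' + Q(x) y' + R(x) y = 0 with P(x) = 1, Q(x) = -x - 1, R(x) = 3 - x, and match powers of x.
Initial conditions: a_0 = 2, a_1 = 3.
Setting the coefficient of each power of x to zero and solving order by order (substituting the coefficients already found):
  x^0: 2 a_2 - a_1 + 3 a_0 = 0  ->  2 a_2 = a_1 - 3 a_0 = -3  ->  a_2 = -3/2
  x^1: 6 a_3 - 2 a_2 + 2 a_1 - a_0 = 0  ->  6 a_3 = 2 a_2 - 2 a_1 + a_0 = -7  ->  a_3 = -7/6
  x^2: 12 a_4 - 3 a_3 + a_2 - a_1 = 0  ->  12 a_4 = 3 a_3 - a_2 + a_1 = 1  ->  a_4 = 1/12
  x^3: 20 a_5 - 4 a_4 - a_2 = 0  ->  20 a_5 = 4 a_4 + a_2 = -7/6  ->  a_5 = -7/120
Truncated series: y(x) = 2 + 3 x - (3/2) x^2 - (7/6) x^3 + (1/12) x^4 - (7/120) x^5 + O(x^6).

a_0 = 2; a_1 = 3; a_2 = -3/2; a_3 = -7/6; a_4 = 1/12; a_5 = -7/120


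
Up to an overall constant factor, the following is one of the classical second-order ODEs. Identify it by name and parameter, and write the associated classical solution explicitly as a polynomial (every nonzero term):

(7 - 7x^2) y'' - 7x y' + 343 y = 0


All three coefficients share the factor 7; dividing through by 7 gives  (1 - x^2) y'' - x y' + 49 y = 0.
This matches the Chebyshev equation (1 - x^2) y'' - x y' + n^2 y = 0 (note the -x y' term, not -2x y') with n^2 = 49, so n = 7; the polynomial solution is T_7(x).
With y = sum_k a_k x^k, matching x^k gives (k+2)(k+1) a_{k+2} = (k^2 - n^2) a_k = (k - 7)(k + 7) a_k. The right side vanishes at k = 7, so the series with the parity of 7 terminates at degree 7.
Standard normalization: leading coefficient of T_n is 2^(n-1), so a_7 = 2^6 = 64. Work downward with a_k = (k+1)(k+2) a_{k+2} / ((k - 7)(k + 7)):
  a_5 = (6)(7)(64) / ((5 - 7)(5 + 7)) = 2688/(-24) = -112
  a_3 = (4)(5)(-112) / ((3 - 7)(3 + 7)) = -2240/(-40) = 56
  a_1 = (2)(3)(56) / ((1 - 7)(1 + 7)) = 336/(-48) = -7
Hence T_7(x) = 64 x^7 - 112 x^5 + 56 x^3 - 7 x.

T_7(x); series = 64 x^7 - 112 x^5 + 56 x^3 - 7 x


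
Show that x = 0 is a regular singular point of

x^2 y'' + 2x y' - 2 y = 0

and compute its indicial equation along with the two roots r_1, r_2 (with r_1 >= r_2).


Divide by x^2 to reach normal form y'' + P_1(x) y' + P_2(x) y = 0 with P_1(x) = 2/x and P_2(x) = -2/x^2.
x = 0 is a singular point because the y'-coefficient 2/x has a pole at x = 0 and the y-coefficient -2/x^2 has a pole at x = 0.
It is a regular singular point because x P_1(x) = p(x) = 2 and x^2 P_2(x) = q(x) = -2 are polynomials, hence analytic at x = 0.
p(0) = 2,  q(0) = -2.
Indicial equation: r(r-1) + p(0) r + q(0) = 0, i.e. r^2 + (p(0) - 1) r + q(0) = 0, i.e. r^2 + 1 r - 2 = 0.
Discriminant: (1)^2 - 4(-2) = 9, so r = (-1 ± 3)/2.
Solving: r_1 = 1, r_2 = -2.

indicial: r^2 + 1 r - 2 = 0; roots r_1 = 1, r_2 = -2


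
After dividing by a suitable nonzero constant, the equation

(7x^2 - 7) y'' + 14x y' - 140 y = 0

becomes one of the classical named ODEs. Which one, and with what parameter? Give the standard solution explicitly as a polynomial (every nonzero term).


All three coefficients share the factor -7; dividing through by -7 gives  (1 - x^2) y'' - 2x y' + 20 y = 0.
This matches the Legendre equation (1 - x^2) y'' - 2x y' + n(n+1) y = 0 (note the -2x y' term) with n(n+1) = 20, so n = 4; the polynomial solution is P_4(x).
With y = sum_k a_k x^k, matching x^k gives (k+2)(k+1) a_{k+2} = [k(k+1) - n(n+1)] a_k = (k - 4)(k + 5) a_k. The right side vanishes at k = 4, so the series with the parity of 4 terminates at degree 4.
Standard normalization (P_n(1) = 1): leading coefficient (2n)!/(2^n (n!)^2) = 40320/(16*576) = 35/8, so a_4 = 35/8. Work downward with a_k = (k+1)(k+2) a_{k+2} / ((k - 4)(k + 5)):
  a_2 = (3)(4)(35/8) / ((2 - 4)(2 + 5)) = (105/2)/(-14) = -15/4
  a_0 = (1)(2)(-15/4) / ((0 - 4)(0 + 5)) = (-15/2)/(-20) = 3/8
Hence P_4(x) = 35 x^4/8 - 15 x^2/4 + 3/8.

P_4(x); series = 35 x^4/8 - 15 x^2/4 + 3/8


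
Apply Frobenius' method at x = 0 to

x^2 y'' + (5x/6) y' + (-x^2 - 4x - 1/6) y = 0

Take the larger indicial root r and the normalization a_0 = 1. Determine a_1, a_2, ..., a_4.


Write in Frobenius form y'' + (p(x)/x) y' + (q(x)/x^2) y = 0:
  p(x) = 5/6,  q(x) = -x^2 - 4x - 1/6.
Indicial equation: r(r-1) + (5/6) r + (-1/6) = 0 -> roots r_1 = 1/2, r_2 = -1/3.
Take r = r_1 = 1/2. Let y(x) = x^r sum_{n>=0} a_n x^n with a_0 = 1.
Substitute y = x^r sum a_n x^n and match x^{r+n}. The recurrence is
  D(n) a_n - 4 a_{n-1} - 1 a_{n-2} = 0,  where D(n) = (r+n)(r+n-1) + (5/6)(r+n) + (-1/6).
  a_n = [4 a_{n-1} + 1 a_{n-2}] / D(n).
Since the indicial polynomial factors as (r - r_1)(r - r_2), D(n) = (r_1 + n - r_1)(r_1 + n - r_2) = n(n + 5/6).
Evaluating step by step (a_0 = 1):
  n = 1: D(1) = 1(1 + 5/6) = 11/6; numerator = 4(1) = 4; a_1 = (4)/(11/6) = 24/11
  n = 2: D(2) = 2(2 + 5/6) = 17/3; numerator = 4(24/11) + 1(1) = 107/11; a_2 = (107/11)/(17/3) = 321/187
  n = 3: D(3) = 3(3 + 5/6) = 23/2; numerator = 4(321/187) + 1(24/11) = 1692/187; a_3 = (1692/187)/(23/2) = 3384/4301
  n = 4: D(4) = 4(4 + 5/6) = 58/3; numerator = 4(3384/4301) + 1(321/187) = 20919/4301; a_4 = (20919/4301)/(58/3) = 62757/249458

r = 1/2; a_0 = 1; a_1 = 24/11; a_2 = 321/187; a_3 = 3384/4301; a_4 = 62757/249458


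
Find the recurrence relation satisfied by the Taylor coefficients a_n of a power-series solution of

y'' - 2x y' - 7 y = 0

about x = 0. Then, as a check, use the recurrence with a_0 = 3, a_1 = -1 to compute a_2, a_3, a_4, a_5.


Substitute y = sum_n a_n x^n.
y''(x) has coefficient (n+2)(n+1) a_{n+2} at x^n;
-2 x y'(x) has coefficient -2 n a_n at x^n (shift);
-7 y(x) has coefficient -7 a_n at x^n.
Matching x^n: (n+2)(n+1) a_{n+2} + (-2n - 7) a_n = 0.
Thus a_{n+2} = (2n + 7) / ((n+1)(n+2)) * a_n.

Check with a_0 = 3, a_1 = -1 (apply the recurrence for n = 0, 1, 2, 3): a_0 = 3, a_1 = -1, a_2 = 21/2, a_3 = -3/2, a_4 = 77/8, a_5 = -39/40.

a_(n+2) = (2n + 7) / ((n+1)(n+2)) * a_n; check: a_0 = 3, a_1 = -1, a_2 = 21/2, a_3 = -3/2, a_4 = 77/8, a_5 = -39/40


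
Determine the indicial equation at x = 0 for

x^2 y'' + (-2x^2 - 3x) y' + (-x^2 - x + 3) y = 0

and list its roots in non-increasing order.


Divide by x^2 to reach normal form y'' + P_1(x) y' + P_2(x) y = 0 with P_1(x) = -2 - 3/x and P_2(x) = -1 - 1/x + 3/x^2.
x = 0 is a singular point because the y'-coefficient -2 - 3/x has a pole at x = 0 and the y-coefficient -1 - 1/x + 3/x^2 has a pole at x = 0.
It is a regular singular point because x P_1(x) = p(x) = -2x - 3 and x^2 P_2(x) = q(x) = -x^2 - x + 3 are polynomials, hence analytic at x = 0.
p(0) = -3,  q(0) = 3.
Indicial equation: r(r-1) + p(0) r + q(0) = 0, i.e. r^2 + (p(0) - 1) r + q(0) = 0, i.e. r^2 - 4 r + 3 = 0.
Discriminant: (-4)^2 - 4(3) = 4, so r = (4 ± 2)/2.
Solving: r_1 = 3, r_2 = 1.

indicial: r^2 - 4 r + 3 = 0; roots r_1 = 3, r_2 = 1


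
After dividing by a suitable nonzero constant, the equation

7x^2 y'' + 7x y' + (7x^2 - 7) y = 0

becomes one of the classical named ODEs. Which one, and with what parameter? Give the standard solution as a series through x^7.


All three coefficients share the factor 7; dividing through by 7 gives  x^2 y'' + x y' + (x^2 - 1) y = 0.
This matches the Bessel equation x^2 y'' + x y' + (x^2 - nu^2) y = 0 with nu^2 = 1, so nu = 1; the solution bounded at x = 0 is J_1(x).
Frobenius at x = 0: indicial roots ±nu; for r = nu the recurrence k(k + 2nu) c_k = -c_{k-2} gives the standard series J_nu(x) = sum_{k>=0} (-1)^k / (k! (k+nu)!) (x/2)^(2k+nu). Evaluate the first 4 terms:
  k = 0: (-1)^0 / (0! * 1! * 2^1) x^1 = 1/(1*1*2) x^1 = (1/2) x^1
  k = 1: (-1)^1 / (1! * 2! * 2^3) x^3 = -1/(1*2*8) x^3 = (-1/16) x^3
  k = 2: (-1)^2 / (2! * 3! * 2^5) x^5 = 1/(2*6*32) x^5 = (1/384) x^5
  k = 3: (-1)^3 / (3! * 4! * 2^7) x^7 = -1/(6*24*128) x^7 = (-1/18432) x^7
Hence J_1(x) = -x^7/18432 + x^5/384 - x^3/16 + x/2 + ....

J_1(x); series = -x^7/18432 + x^5/384 - x^3/16 + x/2


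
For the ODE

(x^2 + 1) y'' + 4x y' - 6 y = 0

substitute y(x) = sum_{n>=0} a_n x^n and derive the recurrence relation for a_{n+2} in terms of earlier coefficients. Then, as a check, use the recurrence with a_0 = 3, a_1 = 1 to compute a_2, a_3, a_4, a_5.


Substitute y = sum_n a_n x^n.
(1 + 1 x^2) y'' contributes (n+2)(n+1) a_{n+2} + n(n-1) a_n at x^n.
4 x y'(x) contributes 4 n a_n at x^n.
-6 y(x) contributes -6 a_n at x^n.
Matching x^n: (n+2)(n+1) a_{n+2} + (n(n-1) + 4 n - 6) a_n = 0.
Thus a_{n+2} = (-n(n-1) - 4 n + 6) / ((n+1)(n+2)) * a_n.

Check with a_0 = 3, a_1 = 1 (apply the recurrence for n = 0, 1, 2, 3): a_0 = 3, a_1 = 1, a_2 = 9, a_3 = 1/3, a_4 = -3, a_5 = -1/5.

a_(n+2) = (-n(n-1) - 4 n + 6) / ((n+1)(n+2)) * a_n; check: a_0 = 3, a_1 = 1, a_2 = 9, a_3 = 1/3, a_4 = -3, a_5 = -1/5
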